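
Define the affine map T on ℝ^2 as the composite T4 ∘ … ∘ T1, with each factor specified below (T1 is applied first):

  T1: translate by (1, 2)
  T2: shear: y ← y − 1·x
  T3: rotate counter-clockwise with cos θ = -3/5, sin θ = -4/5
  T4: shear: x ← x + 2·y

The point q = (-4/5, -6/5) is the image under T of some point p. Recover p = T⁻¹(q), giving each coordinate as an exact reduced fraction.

p = (-1, 0)

T1 = [1 0 1; 0 1 2; 0 0 1]
T2·T1 = [1 0 1; -1 1 1; 0 0 1]
T3·…·T1 = [-7/5 4/5 1/5; -1/5 -3/5 -7/5; 0 0 1]
T4·…·T1 = [-9/5 -2/5 -13/5; -1/5 -3/5 -7/5; 0 0 1]
det M = 1; M⁻¹ = [-3/5 2/5 -1; 1/5 -9/5 -2; 0 0 1]
M⁻¹ · (-4/5, -6/5)ᵀ = (-1, 0)ᵀ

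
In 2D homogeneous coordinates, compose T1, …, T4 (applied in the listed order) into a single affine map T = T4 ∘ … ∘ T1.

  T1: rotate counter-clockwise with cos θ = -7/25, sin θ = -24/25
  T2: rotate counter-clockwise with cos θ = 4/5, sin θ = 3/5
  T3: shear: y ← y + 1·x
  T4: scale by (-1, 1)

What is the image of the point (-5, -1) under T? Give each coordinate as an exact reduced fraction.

T(p) = (337/125, 204/125)

T1 rotate counter-clockwise with cos θ = -7/25, sin θ = -24/25: (-5, -1) → (11/25, 127/25)
T2 rotate counter-clockwise with cos θ = 4/5, sin θ = 3/5: (11/25, 127/25) → (-337/125, 541/125)
T3 shear: y ← y + 1·x: (-337/125, 541/125) → (-337/125, 204/125)
T4 scale by (-1, 1): (-337/125, 204/125) → (337/125, 204/125)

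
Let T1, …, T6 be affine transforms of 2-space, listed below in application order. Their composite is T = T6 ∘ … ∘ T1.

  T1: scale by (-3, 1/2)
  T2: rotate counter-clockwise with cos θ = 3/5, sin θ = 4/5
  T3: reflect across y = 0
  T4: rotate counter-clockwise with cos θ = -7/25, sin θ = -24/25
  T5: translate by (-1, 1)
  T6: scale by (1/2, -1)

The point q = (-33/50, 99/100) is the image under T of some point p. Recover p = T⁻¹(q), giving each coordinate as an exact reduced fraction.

T1 = [-3 0 0; 0 1/2 0; 0 0 1]
T2·T1 = [-9/5 -2/5 0; -12/5 3/10 0; 0 0 1]
T3·…·T1 = [-9/5 -2/5 0; 12/5 -3/10 0; 0 0 1]
T4·…·T1 = [351/125 -22/125 0; 132/125 117/250 0; 0 0 1]
T5·…·T1 = [351/125 -22/125 -1; 132/125 117/250 1; 0 0 1]
T6·…·T1 = [351/250 -11/125 -1/2; -132/125 -117/250 -1; 0 0 1]
det M = -3/4; M⁻¹ = [78/125 -44/375 73/375; -176/125 -234/125 -322/125; 0 0 1]
M⁻¹ · (-33/50, 99/100)ᵀ = (-1/3, -7/2)ᵀ

p = (-1/3, -7/2)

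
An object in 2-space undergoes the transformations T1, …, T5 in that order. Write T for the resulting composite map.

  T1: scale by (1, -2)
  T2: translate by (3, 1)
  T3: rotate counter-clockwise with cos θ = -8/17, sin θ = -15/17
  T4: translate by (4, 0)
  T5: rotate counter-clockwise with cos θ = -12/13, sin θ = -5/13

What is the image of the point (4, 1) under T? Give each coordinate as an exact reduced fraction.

T1 scale by (1, -2): (4, 1) → (4, -2)
T2 translate by (3, 1): (4, -2) → (7, -1)
T3 rotate counter-clockwise with cos θ = -8/17, sin θ = -15/17: (7, -1) → (-71/17, -97/17)
T4 translate by (4, 0): (-71/17, -97/17) → (-3/17, -97/17)
T5 rotate counter-clockwise with cos θ = -12/13, sin θ = -5/13: (-3/17, -97/17) → (-449/221, 1179/221)

T(p) = (-449/221, 1179/221)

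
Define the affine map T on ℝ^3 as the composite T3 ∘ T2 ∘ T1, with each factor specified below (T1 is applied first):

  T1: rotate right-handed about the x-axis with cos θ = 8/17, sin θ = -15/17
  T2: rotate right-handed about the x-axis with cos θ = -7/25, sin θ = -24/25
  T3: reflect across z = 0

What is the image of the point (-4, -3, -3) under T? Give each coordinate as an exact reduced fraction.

T(p) = (-4, 987/425, -1509/425)

T1 rotate right-handed about the x-axis with cos θ = 8/17, sin θ = -15/17: (-4, -3, -3) → (-4, -69/17, 21/17)
T2 rotate right-handed about the x-axis with cos θ = -7/25, sin θ = -24/25: (-4, -69/17, 21/17) → (-4, 987/425, 1509/425)
T3 reflect across z = 0: (-4, 987/425, 1509/425) → (-4, 987/425, -1509/425)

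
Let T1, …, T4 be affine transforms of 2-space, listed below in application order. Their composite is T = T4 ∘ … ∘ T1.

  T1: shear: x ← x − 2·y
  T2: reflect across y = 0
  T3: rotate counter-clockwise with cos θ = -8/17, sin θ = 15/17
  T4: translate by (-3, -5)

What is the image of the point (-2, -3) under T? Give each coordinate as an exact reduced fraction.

T1 shear: x ← x − 2·y: (-2, -3) → (4, -3)
T2 reflect across y = 0: (4, -3) → (4, 3)
T3 rotate counter-clockwise with cos θ = -8/17, sin θ = 15/17: (4, 3) → (-77/17, 36/17)
T4 translate by (-3, -5): (-77/17, 36/17) → (-128/17, -49/17)

T(p) = (-128/17, -49/17)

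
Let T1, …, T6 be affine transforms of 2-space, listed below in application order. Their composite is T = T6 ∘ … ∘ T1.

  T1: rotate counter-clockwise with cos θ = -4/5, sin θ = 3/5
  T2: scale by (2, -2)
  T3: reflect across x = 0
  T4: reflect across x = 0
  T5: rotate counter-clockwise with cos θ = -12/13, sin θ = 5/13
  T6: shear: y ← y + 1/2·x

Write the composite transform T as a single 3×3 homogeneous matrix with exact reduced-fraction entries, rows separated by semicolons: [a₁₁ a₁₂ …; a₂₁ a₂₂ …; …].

T = [126/65 32/65 0; 19/13 -22/13 0; 0 0 1]

T1 = [-4/5 -3/5 0; 3/5 -4/5 0; 0 0 1]
T2·T1 = [-8/5 -6/5 0; -6/5 8/5 0; 0 0 1]
T3·…·T1 = [8/5 6/5 0; -6/5 8/5 0; 0 0 1]
T4·…·T1 = [-8/5 -6/5 0; -6/5 8/5 0; 0 0 1]
T5·…·T1 = [126/65 32/65 0; 32/65 -126/65 0; 0 0 1]
T6·…·T1 = [126/65 32/65 0; 19/13 -22/13 0; 0 0 1]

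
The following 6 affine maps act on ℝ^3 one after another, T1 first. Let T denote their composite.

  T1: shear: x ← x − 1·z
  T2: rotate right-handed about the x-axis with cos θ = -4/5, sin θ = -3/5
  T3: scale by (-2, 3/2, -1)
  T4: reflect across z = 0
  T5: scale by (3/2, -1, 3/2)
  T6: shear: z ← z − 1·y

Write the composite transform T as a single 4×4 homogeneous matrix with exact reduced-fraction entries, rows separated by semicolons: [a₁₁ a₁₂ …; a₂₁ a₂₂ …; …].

T = [-3 0 3 0; 0 6/5 -9/10 0; 0 -21/10 -3/10 0; 0 0 0 1]

T1 = [1 0 -1 0; 0 1 0 0; 0 0 1 0; 0 0 0 1]
T2·T1 = [1 0 -1 0; 0 -4/5 3/5 0; 0 -3/5 -4/5 0; 0 0 0 1]
T3·…·T1 = [-2 0 2 0; 0 -6/5 9/10 0; 0 3/5 4/5 0; 0 0 0 1]
T4·…·T1 = [-2 0 2 0; 0 -6/5 9/10 0; 0 -3/5 -4/5 0; 0 0 0 1]
T5·…·T1 = [-3 0 3 0; 0 6/5 -9/10 0; 0 -9/10 -6/5 0; 0 0 0 1]
T6·…·T1 = [-3 0 3 0; 0 6/5 -9/10 0; 0 -21/10 -3/10 0; 0 0 0 1]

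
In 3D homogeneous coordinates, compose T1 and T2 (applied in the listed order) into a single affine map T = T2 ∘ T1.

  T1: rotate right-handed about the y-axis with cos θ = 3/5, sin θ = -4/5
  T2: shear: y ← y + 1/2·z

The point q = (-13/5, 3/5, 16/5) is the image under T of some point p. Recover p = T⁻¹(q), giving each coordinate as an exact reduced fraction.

T1 = [3/5 0 -4/5 0; 0 1 0 0; 4/5 0 3/5 0; 0 0 0 1]
T2·T1 = [3/5 0 -4/5 0; 2/5 1 3/10 0; 4/5 0 3/5 0; 0 0 0 1]
det M = 1; M⁻¹ = [3/5 0 4/5 0; 0 1 -1/2 0; -4/5 0 3/5 0; 0 0 0 1]
M⁻¹ · (-13/5, 3/5, 16/5)ᵀ = (1, -1, 4)ᵀ

p = (1, -1, 4)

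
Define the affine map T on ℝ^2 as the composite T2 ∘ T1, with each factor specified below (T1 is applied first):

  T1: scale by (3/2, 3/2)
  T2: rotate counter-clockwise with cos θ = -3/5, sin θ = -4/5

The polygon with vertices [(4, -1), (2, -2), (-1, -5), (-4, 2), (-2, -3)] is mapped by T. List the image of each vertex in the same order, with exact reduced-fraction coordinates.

image vertices: (-24/5, -39/10), (-21/5, -3/5), (-51/10, 57/10), (6, 3), (-9/5, 51/10)

T1 scale by (3/2, 3/2): (4, -1) → (6, -3/2); (2, -2) → (3, -3); (-1, -5) → (-3/2, -15/2); (-4, 2) → (-6, 3); (-2, -3) → (-3, -9/2)
T2 rotate counter-clockwise with cos θ = -3/5, sin θ = -4/5: (6, -3/2) → (-24/5, -39/10); (3, -3) → (-21/5, -3/5); (-3/2, -15/2) → (-51/10, 57/10); (-6, 3) → (6, 3); (-3, -9/2) → (-9/5, 51/10)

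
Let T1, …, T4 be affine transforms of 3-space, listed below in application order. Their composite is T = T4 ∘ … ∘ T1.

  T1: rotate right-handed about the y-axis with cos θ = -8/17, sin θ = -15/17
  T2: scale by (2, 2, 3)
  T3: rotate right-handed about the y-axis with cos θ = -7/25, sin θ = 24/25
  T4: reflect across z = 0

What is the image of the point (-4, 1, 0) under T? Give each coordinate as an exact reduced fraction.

T(p) = (-4768/425, 2, 276/425)

T1 rotate right-handed about the y-axis with cos θ = -8/17, sin θ = -15/17: (-4, 1, 0) → (32/17, 1, -60/17)
T2 scale by (2, 2, 3): (32/17, 1, -60/17) → (64/17, 2, -180/17)
T3 rotate right-handed about the y-axis with cos θ = -7/25, sin θ = 24/25: (64/17, 2, -180/17) → (-4768/425, 2, -276/425)
T4 reflect across z = 0: (-4768/425, 2, -276/425) → (-4768/425, 2, 276/425)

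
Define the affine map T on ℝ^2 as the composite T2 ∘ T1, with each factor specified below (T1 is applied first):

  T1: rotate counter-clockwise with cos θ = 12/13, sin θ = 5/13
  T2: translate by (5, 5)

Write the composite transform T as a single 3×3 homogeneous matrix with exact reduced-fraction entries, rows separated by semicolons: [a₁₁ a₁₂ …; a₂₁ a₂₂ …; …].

T1 = [12/13 -5/13 0; 5/13 12/13 0; 0 0 1]
T2·T1 = [12/13 -5/13 5; 5/13 12/13 5; 0 0 1]

T = [12/13 -5/13 5; 5/13 12/13 5; 0 0 1]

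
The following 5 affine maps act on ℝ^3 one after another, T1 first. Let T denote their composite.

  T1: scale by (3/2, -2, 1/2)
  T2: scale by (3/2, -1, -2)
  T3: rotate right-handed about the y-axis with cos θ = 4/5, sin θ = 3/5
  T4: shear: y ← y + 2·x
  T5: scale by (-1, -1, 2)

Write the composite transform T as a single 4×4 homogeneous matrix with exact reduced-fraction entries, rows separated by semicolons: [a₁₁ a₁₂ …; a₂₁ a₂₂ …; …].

T1 = [3/2 0 0 0; 0 -2 0 0; 0 0 1/2 0; 0 0 0 1]
T2·T1 = [9/4 0 0 0; 0 2 0 0; 0 0 -1 0; 0 0 0 1]
T3·…·T1 = [9/5 0 -3/5 0; 0 2 0 0; -27/20 0 -4/5 0; 0 0 0 1]
T4·…·T1 = [9/5 0 -3/5 0; 18/5 2 -6/5 0; -27/20 0 -4/5 0; 0 0 0 1]
T5·…·T1 = [-9/5 0 3/5 0; -18/5 -2 6/5 0; -27/10 0 -8/5 0; 0 0 0 1]

T = [-9/5 0 3/5 0; -18/5 -2 6/5 0; -27/10 0 -8/5 0; 0 0 0 1]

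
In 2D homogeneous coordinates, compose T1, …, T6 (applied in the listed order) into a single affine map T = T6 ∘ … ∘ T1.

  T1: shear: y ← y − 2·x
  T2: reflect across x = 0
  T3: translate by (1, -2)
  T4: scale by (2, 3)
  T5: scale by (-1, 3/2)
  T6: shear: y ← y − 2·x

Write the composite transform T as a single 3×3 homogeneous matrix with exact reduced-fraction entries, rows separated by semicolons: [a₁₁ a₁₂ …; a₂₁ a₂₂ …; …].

T = [2 0 -2; -13 9/2 -5; 0 0 1]

T1 = [1 0 0; -2 1 0; 0 0 1]
T2·T1 = [-1 0 0; -2 1 0; 0 0 1]
T3·…·T1 = [-1 0 1; -2 1 -2; 0 0 1]
T4·…·T1 = [-2 0 2; -6 3 -6; 0 0 1]
T5·…·T1 = [2 0 -2; -9 9/2 -9; 0 0 1]
T6·…·T1 = [2 0 -2; -13 9/2 -5; 0 0 1]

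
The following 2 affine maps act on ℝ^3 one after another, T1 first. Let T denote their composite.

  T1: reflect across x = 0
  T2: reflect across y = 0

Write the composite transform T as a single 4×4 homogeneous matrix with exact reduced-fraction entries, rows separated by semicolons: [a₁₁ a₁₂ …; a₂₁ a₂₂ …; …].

T = [-1 0 0 0; 0 -1 0 0; 0 0 1 0; 0 0 0 1]

T1 = [-1 0 0 0; 0 1 0 0; 0 0 1 0; 0 0 0 1]
T2·T1 = [-1 0 0 0; 0 -1 0 0; 0 0 1 0; 0 0 0 1]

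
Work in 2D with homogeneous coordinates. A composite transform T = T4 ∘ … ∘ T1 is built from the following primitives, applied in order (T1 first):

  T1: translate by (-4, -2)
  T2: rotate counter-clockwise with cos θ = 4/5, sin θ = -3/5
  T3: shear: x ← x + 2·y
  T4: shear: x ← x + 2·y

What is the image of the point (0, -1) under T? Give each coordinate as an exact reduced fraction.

T1 translate by (-4, -2): (0, -1) → (-4, -3)
T2 rotate counter-clockwise with cos θ = 4/5, sin θ = -3/5: (-4, -3) → (-5, 0)
T3 shear: x ← x + 2·y: (-5, 0) → (-5, 0)
T4 shear: x ← x + 2·y: (-5, 0) → (-5, 0)

T(p) = (-5, 0)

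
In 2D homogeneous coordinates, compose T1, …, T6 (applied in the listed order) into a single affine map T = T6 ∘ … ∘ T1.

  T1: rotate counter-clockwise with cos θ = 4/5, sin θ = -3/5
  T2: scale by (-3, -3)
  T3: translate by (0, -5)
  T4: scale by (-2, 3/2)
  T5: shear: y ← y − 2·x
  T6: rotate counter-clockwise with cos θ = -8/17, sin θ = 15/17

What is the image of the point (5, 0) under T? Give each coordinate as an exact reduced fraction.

T1 rotate counter-clockwise with cos θ = 4/5, sin θ = -3/5: (5, 0) → (4, -3)
T2 scale by (-3, -3): (4, -3) → (-12, 9)
T3 translate by (0, -5): (-12, 9) → (-12, 4)
T4 scale by (-2, 3/2): (-12, 4) → (24, 6)
T5 shear: y ← y − 2·x: (24, 6) → (24, -42)
T6 rotate counter-clockwise with cos θ = -8/17, sin θ = 15/17: (24, -42) → (438/17, 696/17)

T(p) = (438/17, 696/17)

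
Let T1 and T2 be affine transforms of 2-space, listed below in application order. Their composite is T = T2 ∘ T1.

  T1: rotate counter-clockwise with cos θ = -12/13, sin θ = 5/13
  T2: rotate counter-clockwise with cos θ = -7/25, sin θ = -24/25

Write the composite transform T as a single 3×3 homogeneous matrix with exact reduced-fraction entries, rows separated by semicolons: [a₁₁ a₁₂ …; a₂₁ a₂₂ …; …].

T1 = [-12/13 -5/13 0; 5/13 -12/13 0; 0 0 1]
T2·T1 = [204/325 -253/325 0; 253/325 204/325 0; 0 0 1]

T = [204/325 -253/325 0; 253/325 204/325 0; 0 0 1]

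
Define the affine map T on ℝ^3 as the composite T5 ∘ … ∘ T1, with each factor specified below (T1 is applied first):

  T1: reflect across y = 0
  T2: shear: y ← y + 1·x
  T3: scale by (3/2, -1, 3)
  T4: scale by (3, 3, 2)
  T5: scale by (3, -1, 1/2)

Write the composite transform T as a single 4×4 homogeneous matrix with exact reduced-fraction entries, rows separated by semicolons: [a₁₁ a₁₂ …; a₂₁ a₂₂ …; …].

T = [27/2 0 0 0; 3 -3 0 0; 0 0 3 0; 0 0 0 1]

T1 = [1 0 0 0; 0 -1 0 0; 0 0 1 0; 0 0 0 1]
T2·T1 = [1 0 0 0; 1 -1 0 0; 0 0 1 0; 0 0 0 1]
T3·…·T1 = [3/2 0 0 0; -1 1 0 0; 0 0 3 0; 0 0 0 1]
T4·…·T1 = [9/2 0 0 0; -3 3 0 0; 0 0 6 0; 0 0 0 1]
T5·…·T1 = [27/2 0 0 0; 3 -3 0 0; 0 0 3 0; 0 0 0 1]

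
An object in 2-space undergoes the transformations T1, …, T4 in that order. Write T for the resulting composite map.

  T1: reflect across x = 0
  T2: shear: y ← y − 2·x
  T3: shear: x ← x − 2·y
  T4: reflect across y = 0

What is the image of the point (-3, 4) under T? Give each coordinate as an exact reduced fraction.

T1 reflect across x = 0: (-3, 4) → (3, 4)
T2 shear: y ← y − 2·x: (3, 4) → (3, -2)
T3 shear: x ← x − 2·y: (3, -2) → (7, -2)
T4 reflect across y = 0: (7, -2) → (7, 2)

T(p) = (7, 2)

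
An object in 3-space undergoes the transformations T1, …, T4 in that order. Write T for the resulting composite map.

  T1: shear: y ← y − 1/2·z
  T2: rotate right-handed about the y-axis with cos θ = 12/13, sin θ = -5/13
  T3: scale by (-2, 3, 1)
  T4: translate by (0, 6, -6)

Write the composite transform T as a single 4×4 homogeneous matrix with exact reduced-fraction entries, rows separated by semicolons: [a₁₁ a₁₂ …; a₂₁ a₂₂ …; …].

T = [-24/13 0 10/13 0; 0 3 -3/2 6; 5/13 0 12/13 -6; 0 0 0 1]

T1 = [1 0 0 0; 0 1 -1/2 0; 0 0 1 0; 0 0 0 1]
T2·T1 = [12/13 0 -5/13 0; 0 1 -1/2 0; 5/13 0 12/13 0; 0 0 0 1]
T3·…·T1 = [-24/13 0 10/13 0; 0 3 -3/2 0; 5/13 0 12/13 0; 0 0 0 1]
T4·…·T1 = [-24/13 0 10/13 0; 0 3 -3/2 6; 5/13 0 12/13 -6; 0 0 0 1]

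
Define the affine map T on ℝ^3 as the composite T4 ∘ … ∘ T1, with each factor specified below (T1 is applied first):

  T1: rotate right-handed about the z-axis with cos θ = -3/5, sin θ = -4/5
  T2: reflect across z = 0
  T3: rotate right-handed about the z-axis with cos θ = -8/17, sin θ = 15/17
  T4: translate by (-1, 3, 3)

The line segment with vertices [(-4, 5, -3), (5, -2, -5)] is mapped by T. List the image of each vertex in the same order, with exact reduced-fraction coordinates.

T1 rotate right-handed about the z-axis with cos θ = -3/5, sin θ = -4/5: (-4, 5, -3) → (32/5, 1/5, -3); (5, -2, -5) → (-23/5, -14/5, -5)
T2 reflect across z = 0: (32/5, 1/5, -3) → (32/5, 1/5, 3); (-23/5, -14/5, -5) → (-23/5, -14/5, 5)
T3 rotate right-handed about the z-axis with cos θ = -8/17, sin θ = 15/17: (32/5, 1/5, 3) → (-271/85, 472/85, 3); (-23/5, -14/5, 5) → (394/85, -233/85, 5)
T4 translate by (-1, 3, 3): (-271/85, 472/85, 3) → (-356/85, 727/85, 6); (394/85, -233/85, 5) → (309/85, 22/85, 8)

image vertices: (-356/85, 727/85, 6), (309/85, 22/85, 8)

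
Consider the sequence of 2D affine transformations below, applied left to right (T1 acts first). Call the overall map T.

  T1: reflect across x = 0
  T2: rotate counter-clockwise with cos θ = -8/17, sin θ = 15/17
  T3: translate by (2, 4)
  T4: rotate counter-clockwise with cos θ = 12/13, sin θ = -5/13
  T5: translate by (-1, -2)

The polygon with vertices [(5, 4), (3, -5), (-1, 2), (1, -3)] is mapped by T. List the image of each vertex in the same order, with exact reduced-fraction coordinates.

image vertices: (-248/221, -980/221), (130/17, -27/17), (66/221, 382/221), (1208/221, 47/221)

T1 reflect across x = 0: (5, 4) → (-5, 4); (3, -5) → (-3, -5); (-1, 2) → (1, 2); (1, -3) → (-1, -3)
T2 rotate counter-clockwise with cos θ = -8/17, sin θ = 15/17: (-5, 4) → (-20/17, -107/17); (-3, -5) → (99/17, -5/17); (1, 2) → (-38/17, -1/17); (-1, -3) → (53/17, 9/17)
T3 translate by (2, 4): (-20/17, -107/17) → (14/17, -39/17); (99/17, -5/17) → (133/17, 63/17); (-38/17, -1/17) → (-4/17, 67/17); (53/17, 9/17) → (87/17, 77/17)
T4 rotate counter-clockwise with cos θ = 12/13, sin θ = -5/13: (14/17, -39/17) → (-27/221, -538/221); (133/17, 63/17) → (147/17, 7/17); (-4/17, 67/17) → (287/221, 824/221); (87/17, 77/17) → (1429/221, 489/221)
T5 translate by (-1, -2): (-27/221, -538/221) → (-248/221, -980/221); (147/17, 7/17) → (130/17, -27/17); (287/221, 824/221) → (66/221, 382/221); (1429/221, 489/221) → (1208/221, 47/221)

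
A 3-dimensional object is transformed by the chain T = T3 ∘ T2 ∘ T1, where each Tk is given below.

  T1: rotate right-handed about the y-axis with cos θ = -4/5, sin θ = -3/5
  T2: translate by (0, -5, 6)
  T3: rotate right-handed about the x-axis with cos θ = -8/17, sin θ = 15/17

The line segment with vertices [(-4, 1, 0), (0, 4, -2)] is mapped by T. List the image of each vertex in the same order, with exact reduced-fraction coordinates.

T1 rotate right-handed about the y-axis with cos θ = -4/5, sin θ = -3/5: (-4, 1, 0) → (16/5, 1, -12/5); (0, 4, -2) → (6/5, 4, 8/5)
T2 translate by (0, -5, 6): (16/5, 1, -12/5) → (16/5, -4, 18/5); (6/5, 4, 8/5) → (6/5, -1, 38/5)
T3 rotate right-handed about the x-axis with cos θ = -8/17, sin θ = 15/17: (16/5, -4, 18/5) → (16/5, -22/17, -444/85); (6/5, -1, 38/5) → (6/5, -106/17, -379/85)

image vertices: (16/5, -22/17, -444/85), (6/5, -106/17, -379/85)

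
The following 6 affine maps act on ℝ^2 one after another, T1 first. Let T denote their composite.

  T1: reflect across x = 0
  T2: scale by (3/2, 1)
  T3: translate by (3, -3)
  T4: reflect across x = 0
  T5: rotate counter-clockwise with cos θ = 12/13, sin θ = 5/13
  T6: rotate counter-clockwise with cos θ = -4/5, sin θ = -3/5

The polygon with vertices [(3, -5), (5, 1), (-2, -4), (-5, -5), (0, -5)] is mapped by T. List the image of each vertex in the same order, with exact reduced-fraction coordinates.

image vertices: (-199/26, 36/13), (-521/130, -186/65), (-194/65, 567/65), (-203/130, 852/65), (-349/65, 432/65)

T1 reflect across x = 0: (3, -5) → (-3, -5); (5, 1) → (-5, 1); (-2, -4) → (2, -4); (-5, -5) → (5, -5); (0, -5) → (0, -5)
T2 scale by (3/2, 1): (-3, -5) → (-9/2, -5); (-5, 1) → (-15/2, 1); (2, -4) → (3, -4); (5, -5) → (15/2, -5); (0, -5) → (0, -5)
T3 translate by (3, -3): (-9/2, -5) → (-3/2, -8); (-15/2, 1) → (-9/2, -2); (3, -4) → (6, -7); (15/2, -5) → (21/2, -8); (0, -5) → (3, -8)
T4 reflect across x = 0: (-3/2, -8) → (3/2, -8); (-9/2, -2) → (9/2, -2); (6, -7) → (-6, -7); (21/2, -8) → (-21/2, -8); (3, -8) → (-3, -8)
T5 rotate counter-clockwise with cos θ = 12/13, sin θ = 5/13: (3/2, -8) → (58/13, -177/26); (9/2, -2) → (64/13, -3/26); (-6, -7) → (-37/13, -114/13); (-21/2, -8) → (-86/13, -297/26); (-3, -8) → (4/13, -111/13)
T6 rotate counter-clockwise with cos θ = -4/5, sin θ = -3/5: (58/13, -177/26) → (-199/26, 36/13); (64/13, -3/26) → (-521/130, -186/65); (-37/13, -114/13) → (-194/65, 567/65); (-86/13, -297/26) → (-203/130, 852/65); (4/13, -111/13) → (-349/65, 432/65)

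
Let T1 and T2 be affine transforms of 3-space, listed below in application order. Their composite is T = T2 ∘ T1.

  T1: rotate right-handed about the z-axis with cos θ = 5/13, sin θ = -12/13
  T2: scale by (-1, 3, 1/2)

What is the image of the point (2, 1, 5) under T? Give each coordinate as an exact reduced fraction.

T1 rotate right-handed about the z-axis with cos θ = 5/13, sin θ = -12/13: (2, 1, 5) → (22/13, -19/13, 5)
T2 scale by (-1, 3, 1/2): (22/13, -19/13, 5) → (-22/13, -57/13, 5/2)

T(p) = (-22/13, -57/13, 5/2)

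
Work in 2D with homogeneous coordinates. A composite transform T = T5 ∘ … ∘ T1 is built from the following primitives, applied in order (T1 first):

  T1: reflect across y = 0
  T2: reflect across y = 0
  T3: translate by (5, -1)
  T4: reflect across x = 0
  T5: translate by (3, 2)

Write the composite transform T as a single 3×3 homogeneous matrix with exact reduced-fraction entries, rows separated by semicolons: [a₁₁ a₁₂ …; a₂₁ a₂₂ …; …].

T1 = [1 0 0; 0 -1 0; 0 0 1]
T2·T1 = [1 0 0; 0 1 0; 0 0 1]
T3·…·T1 = [1 0 5; 0 1 -1; 0 0 1]
T4·…·T1 = [-1 0 -5; 0 1 -1; 0 0 1]
T5·…·T1 = [-1 0 -2; 0 1 1; 0 0 1]

T = [-1 0 -2; 0 1 1; 0 0 1]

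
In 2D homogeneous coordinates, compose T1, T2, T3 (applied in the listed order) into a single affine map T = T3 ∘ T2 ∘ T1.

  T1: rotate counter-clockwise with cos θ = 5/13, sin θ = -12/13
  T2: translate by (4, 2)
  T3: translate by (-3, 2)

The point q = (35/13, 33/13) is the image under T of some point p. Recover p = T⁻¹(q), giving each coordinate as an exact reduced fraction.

T1 = [5/13 12/13 0; -12/13 5/13 0; 0 0 1]
T2·T1 = [5/13 12/13 4; -12/13 5/13 2; 0 0 1]
T3·…·T1 = [5/13 12/13 1; -12/13 5/13 4; 0 0 1]
det M = 1; M⁻¹ = [5/13 -12/13 43/13; 12/13 5/13 -32/13; 0 0 1]
M⁻¹ · (35/13, 33/13)ᵀ = (2, 1)ᵀ

p = (2, 1)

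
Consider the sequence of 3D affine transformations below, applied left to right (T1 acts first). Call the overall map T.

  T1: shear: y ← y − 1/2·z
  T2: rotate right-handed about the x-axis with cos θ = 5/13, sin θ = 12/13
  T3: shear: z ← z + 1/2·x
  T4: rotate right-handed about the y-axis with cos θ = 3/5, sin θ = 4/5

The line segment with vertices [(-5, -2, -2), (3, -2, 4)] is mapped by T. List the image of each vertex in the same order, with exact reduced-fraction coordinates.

T1 shear: y ← y − 1/2·z: (-5, -2, -2) → (-5, -1, -2); (3, -2, 4) → (3, -4, 4)
T2 rotate right-handed about the x-axis with cos θ = 5/13, sin θ = 12/13: (-5, -1, -2) → (-5, 19/13, -22/13); (3, -4, 4) → (3, -68/13, -28/13)
T3 shear: z ← z + 1/2·x: (-5, 19/13, -22/13) → (-5, 19/13, -109/26); (3, -68/13, -28/13) → (3, -68/13, -17/26)
T4 rotate right-handed about the y-axis with cos θ = 3/5, sin θ = 4/5: (-5, 19/13, -109/26) → (-413/65, 19/13, 193/130); (3, -68/13, -17/26) → (83/65, -68/13, -363/130)

image vertices: (-413/65, 19/13, 193/130), (83/65, -68/13, -363/130)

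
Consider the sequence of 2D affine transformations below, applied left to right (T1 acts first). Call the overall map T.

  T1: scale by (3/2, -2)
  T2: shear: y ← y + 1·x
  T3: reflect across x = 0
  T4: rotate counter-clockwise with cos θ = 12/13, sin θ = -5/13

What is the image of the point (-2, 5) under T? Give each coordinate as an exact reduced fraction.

T1 scale by (3/2, -2): (-2, 5) → (-3, -10)
T2 shear: y ← y + 1·x: (-3, -10) → (-3, -13)
T3 reflect across x = 0: (-3, -13) → (3, -13)
T4 rotate counter-clockwise with cos θ = 12/13, sin θ = -5/13: (3, -13) → (-29/13, -171/13)

T(p) = (-29/13, -171/13)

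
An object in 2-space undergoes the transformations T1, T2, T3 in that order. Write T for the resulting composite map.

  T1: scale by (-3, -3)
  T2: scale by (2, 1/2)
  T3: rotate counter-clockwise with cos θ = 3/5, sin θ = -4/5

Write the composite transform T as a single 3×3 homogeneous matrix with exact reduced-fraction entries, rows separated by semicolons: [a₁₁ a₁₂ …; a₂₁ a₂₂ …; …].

T = [-18/5 -6/5 0; 24/5 -9/10 0; 0 0 1]

T1 = [-3 0 0; 0 -3 0; 0 0 1]
T2·T1 = [-6 0 0; 0 -3/2 0; 0 0 1]
T3·…·T1 = [-18/5 -6/5 0; 24/5 -9/10 0; 0 0 1]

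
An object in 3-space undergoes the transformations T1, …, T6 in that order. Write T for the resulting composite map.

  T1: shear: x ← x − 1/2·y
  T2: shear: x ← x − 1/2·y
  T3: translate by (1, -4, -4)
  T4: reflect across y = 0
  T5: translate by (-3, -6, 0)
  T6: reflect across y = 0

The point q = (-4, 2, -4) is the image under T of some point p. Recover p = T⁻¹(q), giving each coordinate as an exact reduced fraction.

T1 = [1 -1/2 0 0; 0 1 0 0; 0 0 1 0; 0 0 0 1]
T2·T1 = [1 -1 0 0; 0 1 0 0; 0 0 1 0; 0 0 0 1]
T3·…·T1 = [1 -1 0 1; 0 1 0 -4; 0 0 1 -4; 0 0 0 1]
T4·…·T1 = [1 -1 0 1; 0 -1 0 4; 0 0 1 -4; 0 0 0 1]
T5·…·T1 = [1 -1 0 -2; 0 -1 0 -2; 0 0 1 -4; 0 0 0 1]
T6·…·T1 = [1 -1 0 -2; 0 1 0 2; 0 0 1 -4; 0 0 0 1]
det M = 1; M⁻¹ = [1 1 0 0; 0 1 0 -2; 0 0 1 4; 0 0 0 1]
M⁻¹ · (-4, 2, -4)ᵀ = (-2, 0, 0)ᵀ

p = (-2, 0, 0)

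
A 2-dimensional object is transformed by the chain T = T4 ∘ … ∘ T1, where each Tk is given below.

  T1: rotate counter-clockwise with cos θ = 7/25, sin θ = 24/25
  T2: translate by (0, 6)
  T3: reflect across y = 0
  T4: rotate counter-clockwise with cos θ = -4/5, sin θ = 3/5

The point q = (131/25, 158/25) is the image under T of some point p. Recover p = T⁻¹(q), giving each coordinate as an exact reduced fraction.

T1 = [7/25 -24/25 0; 24/25 7/25 0; 0 0 1]
T2·T1 = [7/25 -24/25 0; 24/25 7/25 6; 0 0 1]
T3·…·T1 = [7/25 -24/25 0; -24/25 -7/25 -6; 0 0 1]
T4·…·T1 = [44/125 117/125 18/5; 117/125 -44/125 24/5; 0 0 1]
det M = -1; M⁻¹ = [44/125 117/125 -144/25; 117/125 -44/125 -42/25; 0 0 1]
M⁻¹ · (131/25, 158/25)ᵀ = (2, 1)ᵀ

p = (2, 1)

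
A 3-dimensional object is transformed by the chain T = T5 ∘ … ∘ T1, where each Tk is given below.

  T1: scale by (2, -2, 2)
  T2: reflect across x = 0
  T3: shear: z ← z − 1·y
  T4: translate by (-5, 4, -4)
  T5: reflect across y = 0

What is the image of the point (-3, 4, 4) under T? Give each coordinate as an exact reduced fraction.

T1 scale by (2, -2, 2): (-3, 4, 4) → (-6, -8, 8)
T2 reflect across x = 0: (-6, -8, 8) → (6, -8, 8)
T3 shear: z ← z − 1·y: (6, -8, 8) → (6, -8, 16)
T4 translate by (-5, 4, -4): (6, -8, 16) → (1, -4, 12)
T5 reflect across y = 0: (1, -4, 12) → (1, 4, 12)

T(p) = (1, 4, 12)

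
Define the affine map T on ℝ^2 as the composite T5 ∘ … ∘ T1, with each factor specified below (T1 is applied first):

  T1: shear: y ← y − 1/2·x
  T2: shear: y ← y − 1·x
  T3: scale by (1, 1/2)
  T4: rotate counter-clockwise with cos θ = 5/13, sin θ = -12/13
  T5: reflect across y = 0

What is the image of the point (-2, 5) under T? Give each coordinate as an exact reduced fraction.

T1 shear: y ← y − 1/2·x: (-2, 5) → (-2, 6)
T2 shear: y ← y − 1·x: (-2, 6) → (-2, 8)
T3 scale by (1, 1/2): (-2, 8) → (-2, 4)
T4 rotate counter-clockwise with cos θ = 5/13, sin θ = -12/13: (-2, 4) → (38/13, 44/13)
T5 reflect across y = 0: (38/13, 44/13) → (38/13, -44/13)

T(p) = (38/13, -44/13)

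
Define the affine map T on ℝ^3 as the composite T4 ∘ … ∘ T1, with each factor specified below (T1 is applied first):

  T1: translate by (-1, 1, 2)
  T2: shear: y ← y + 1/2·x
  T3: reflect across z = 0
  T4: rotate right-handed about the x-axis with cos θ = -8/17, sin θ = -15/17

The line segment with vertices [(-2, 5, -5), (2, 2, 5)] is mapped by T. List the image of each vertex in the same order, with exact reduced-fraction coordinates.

image vertices: (-3, 9/17, -183/34), (1, -133/17, 7/34)

T1 translate by (-1, 1, 2): (-2, 5, -5) → (-3, 6, -3); (2, 2, 5) → (1, 3, 7)
T2 shear: y ← y + 1/2·x: (-3, 6, -3) → (-3, 9/2, -3); (1, 3, 7) → (1, 7/2, 7)
T3 reflect across z = 0: (-3, 9/2, -3) → (-3, 9/2, 3); (1, 7/2, 7) → (1, 7/2, -7)
T4 rotate right-handed about the x-axis with cos θ = -8/17, sin θ = -15/17: (-3, 9/2, 3) → (-3, 9/17, -183/34); (1, 7/2, -7) → (1, -133/17, 7/34)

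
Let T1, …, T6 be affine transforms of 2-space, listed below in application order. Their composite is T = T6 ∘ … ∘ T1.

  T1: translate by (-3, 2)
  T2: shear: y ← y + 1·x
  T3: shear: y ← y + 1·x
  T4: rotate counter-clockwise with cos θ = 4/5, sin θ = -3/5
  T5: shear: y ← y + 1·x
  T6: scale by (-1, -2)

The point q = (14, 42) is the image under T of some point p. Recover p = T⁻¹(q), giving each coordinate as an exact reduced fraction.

T1 = [1 0 -3; 0 1 2; 0 0 1]
T2·T1 = [1 0 -3; 1 1 -1; 0 0 1]
T3·…·T1 = [1 0 -3; 2 1 -4; 0 0 1]
T4·…·T1 = [2 3/5 -24/5; 1 4/5 -7/5; 0 0 1]
T5·…·T1 = [2 3/5 -24/5; 3 7/5 -31/5; 0 0 1]
T6·…·T1 = [-2 -3/5 24/5; -6 -14/5 62/5; 0 0 1]
det M = 2; M⁻¹ = [-7/5 3/10 3; 3 -1 -2; 0 0 1]
M⁻¹ · (14, 42)ᵀ = (-4, -2)ᵀ

p = (-4, -2)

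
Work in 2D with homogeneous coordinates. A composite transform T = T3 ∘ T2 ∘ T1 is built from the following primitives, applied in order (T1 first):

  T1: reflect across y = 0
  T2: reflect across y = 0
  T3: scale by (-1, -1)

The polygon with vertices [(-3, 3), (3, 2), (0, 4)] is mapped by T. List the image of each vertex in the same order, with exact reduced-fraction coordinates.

T1 reflect across y = 0: (-3, 3) → (-3, -3); (3, 2) → (3, -2); (0, 4) → (0, -4)
T2 reflect across y = 0: (-3, -3) → (-3, 3); (3, -2) → (3, 2); (0, -4) → (0, 4)
T3 scale by (-1, -1): (-3, 3) → (3, -3); (3, 2) → (-3, -2); (0, 4) → (0, -4)

image vertices: (3, -3), (-3, -2), (0, -4)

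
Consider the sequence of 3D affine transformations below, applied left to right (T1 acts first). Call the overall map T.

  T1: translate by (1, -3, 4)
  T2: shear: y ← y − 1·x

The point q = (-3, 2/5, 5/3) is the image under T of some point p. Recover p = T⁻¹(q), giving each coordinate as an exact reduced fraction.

T1 = [1 0 0 1; 0 1 0 -3; 0 0 1 4; 0 0 0 1]
T2·T1 = [1 0 0 1; -1 1 0 -4; 0 0 1 4; 0 0 0 1]
det M = 1; M⁻¹ = [1 0 0 -1; 1 1 0 3; 0 0 1 -4; 0 0 0 1]
M⁻¹ · (-3, 2/5, 5/3)ᵀ = (-4, 2/5, -7/3)ᵀ

p = (-4, 2/5, -7/3)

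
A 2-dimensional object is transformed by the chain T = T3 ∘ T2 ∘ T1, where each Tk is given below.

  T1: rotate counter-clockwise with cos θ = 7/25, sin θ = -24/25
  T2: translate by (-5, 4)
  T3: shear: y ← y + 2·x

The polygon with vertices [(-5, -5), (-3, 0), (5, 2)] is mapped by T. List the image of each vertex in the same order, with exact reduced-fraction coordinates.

image vertices: (-56/5, -15), (-146/25, -24/5), (-42/25, -18/5)

T1 rotate counter-clockwise with cos θ = 7/25, sin θ = -24/25: (-5, -5) → (-31/5, 17/5); (-3, 0) → (-21/25, 72/25); (5, 2) → (83/25, -106/25)
T2 translate by (-5, 4): (-31/5, 17/5) → (-56/5, 37/5); (-21/25, 72/25) → (-146/25, 172/25); (83/25, -106/25) → (-42/25, -6/25)
T3 shear: y ← y + 2·x: (-56/5, 37/5) → (-56/5, -15); (-146/25, 172/25) → (-146/25, -24/5); (-42/25, -6/25) → (-42/25, -18/5)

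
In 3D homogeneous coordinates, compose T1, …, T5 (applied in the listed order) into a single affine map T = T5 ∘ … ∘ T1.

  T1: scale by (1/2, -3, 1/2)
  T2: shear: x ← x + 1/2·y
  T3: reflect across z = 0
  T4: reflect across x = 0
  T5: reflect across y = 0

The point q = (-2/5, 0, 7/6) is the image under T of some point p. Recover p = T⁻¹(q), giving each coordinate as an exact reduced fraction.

p = (4/5, 0, -7/3)

T1 = [1/2 0 0 0; 0 -3 0 0; 0 0 1/2 0; 0 0 0 1]
T2·T1 = [1/2 -3/2 0 0; 0 -3 0 0; 0 0 1/2 0; 0 0 0 1]
T3·…·T1 = [1/2 -3/2 0 0; 0 -3 0 0; 0 0 -1/2 0; 0 0 0 1]
T4·…·T1 = [-1/2 3/2 0 0; 0 -3 0 0; 0 0 -1/2 0; 0 0 0 1]
T5·…·T1 = [-1/2 3/2 0 0; 0 3 0 0; 0 0 -1/2 0; 0 0 0 1]
det M = 3/4; M⁻¹ = [-2 1 0 0; 0 1/3 0 0; 0 0 -2 0; 0 0 0 1]
M⁻¹ · (-2/5, 0, 7/6)ᵀ = (4/5, 0, -7/3)ᵀ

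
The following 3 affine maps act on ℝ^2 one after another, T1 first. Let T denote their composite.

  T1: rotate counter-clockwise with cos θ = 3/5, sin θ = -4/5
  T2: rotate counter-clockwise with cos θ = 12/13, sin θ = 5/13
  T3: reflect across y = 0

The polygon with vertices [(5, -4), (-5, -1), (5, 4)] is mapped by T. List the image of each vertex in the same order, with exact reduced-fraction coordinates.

T1 rotate counter-clockwise with cos θ = 3/5, sin θ = -4/5: (5, -4) → (-1/5, -32/5); (-5, -1) → (-19/5, 17/5); (5, 4) → (31/5, -8/5)
T2 rotate counter-clockwise with cos θ = 12/13, sin θ = 5/13: (-1/5, -32/5) → (148/65, -389/65); (-19/5, 17/5) → (-313/65, 109/65); (31/5, -8/5) → (412/65, 59/65)
T3 reflect across y = 0: (148/65, -389/65) → (148/65, 389/65); (-313/65, 109/65) → (-313/65, -109/65); (412/65, 59/65) → (412/65, -59/65)

image vertices: (148/65, 389/65), (-313/65, -109/65), (412/65, -59/65)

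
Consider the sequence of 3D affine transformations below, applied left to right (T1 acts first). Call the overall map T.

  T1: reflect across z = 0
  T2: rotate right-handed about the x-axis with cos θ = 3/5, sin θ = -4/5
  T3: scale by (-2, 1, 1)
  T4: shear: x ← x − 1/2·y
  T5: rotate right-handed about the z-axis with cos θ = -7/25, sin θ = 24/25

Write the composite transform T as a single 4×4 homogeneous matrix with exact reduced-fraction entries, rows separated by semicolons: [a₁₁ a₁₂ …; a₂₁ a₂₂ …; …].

T1 = [1 0 0 0; 0 1 0 0; 0 0 -1 0; 0 0 0 1]
T2·T1 = [1 0 0 0; 0 3/5 -4/5 0; 0 -4/5 -3/5 0; 0 0 0 1]
T3·…·T1 = [-2 0 0 0; 0 3/5 -4/5 0; 0 -4/5 -3/5 0; 0 0 0 1]
T4·…·T1 = [-2 -3/10 2/5 0; 0 3/5 -4/5 0; 0 -4/5 -3/5 0; 0 0 0 1]
T5·…·T1 = [14/25 -123/250 82/125 0; -48/25 -57/125 76/125 0; 0 -4/5 -3/5 0; 0 0 0 1]

T = [14/25 -123/250 82/125 0; -48/25 -57/125 76/125 0; 0 -4/5 -3/5 0; 0 0 0 1]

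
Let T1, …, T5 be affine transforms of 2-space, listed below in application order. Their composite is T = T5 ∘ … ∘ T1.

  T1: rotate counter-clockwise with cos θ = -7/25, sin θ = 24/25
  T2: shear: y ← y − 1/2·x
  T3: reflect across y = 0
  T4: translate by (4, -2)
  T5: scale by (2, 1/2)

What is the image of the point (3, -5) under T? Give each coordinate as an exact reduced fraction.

T1 rotate counter-clockwise with cos θ = -7/25, sin θ = 24/25: (3, -5) → (99/25, 107/25)
T2 shear: y ← y − 1/2·x: (99/25, 107/25) → (99/25, 23/10)
T3 reflect across y = 0: (99/25, 23/10) → (99/25, -23/10)
T4 translate by (4, -2): (99/25, -23/10) → (199/25, -43/10)
T5 scale by (2, 1/2): (199/25, -43/10) → (398/25, -43/20)

T(p) = (398/25, -43/20)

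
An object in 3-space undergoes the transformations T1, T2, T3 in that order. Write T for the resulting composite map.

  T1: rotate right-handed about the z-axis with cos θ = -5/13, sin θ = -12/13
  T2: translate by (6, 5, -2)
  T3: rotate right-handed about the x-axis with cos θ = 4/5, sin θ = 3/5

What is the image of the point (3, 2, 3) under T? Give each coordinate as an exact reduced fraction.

T(p) = (87/13, 37/65, 109/65)

T1 rotate right-handed about the z-axis with cos θ = -5/13, sin θ = -12/13: (3, 2, 3) → (9/13, -46/13, 3)
T2 translate by (6, 5, -2): (9/13, -46/13, 3) → (87/13, 19/13, 1)
T3 rotate right-handed about the x-axis with cos θ = 4/5, sin θ = 3/5: (87/13, 19/13, 1) → (87/13, 37/65, 109/65)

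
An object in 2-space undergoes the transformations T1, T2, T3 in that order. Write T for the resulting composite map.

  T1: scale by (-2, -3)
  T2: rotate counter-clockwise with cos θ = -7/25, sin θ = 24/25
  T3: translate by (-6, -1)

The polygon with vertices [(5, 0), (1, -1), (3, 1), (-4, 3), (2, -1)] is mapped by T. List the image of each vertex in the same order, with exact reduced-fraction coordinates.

image vertices: (-16/5, -53/5), (-208/25, -94/25), (-36/25, -148/25), (2/5, 46/5), (-194/25, -142/25)

T1 scale by (-2, -3): (5, 0) → (-10, 0); (1, -1) → (-2, 3); (3, 1) → (-6, -3); (-4, 3) → (8, -9); (2, -1) → (-4, 3)
T2 rotate counter-clockwise with cos θ = -7/25, sin θ = 24/25: (-10, 0) → (14/5, -48/5); (-2, 3) → (-58/25, -69/25); (-6, -3) → (114/25, -123/25); (8, -9) → (32/5, 51/5); (-4, 3) → (-44/25, -117/25)
T3 translate by (-6, -1): (14/5, -48/5) → (-16/5, -53/5); (-58/25, -69/25) → (-208/25, -94/25); (114/25, -123/25) → (-36/25, -148/25); (32/5, 51/5) → (2/5, 46/5); (-44/25, -117/25) → (-194/25, -142/25)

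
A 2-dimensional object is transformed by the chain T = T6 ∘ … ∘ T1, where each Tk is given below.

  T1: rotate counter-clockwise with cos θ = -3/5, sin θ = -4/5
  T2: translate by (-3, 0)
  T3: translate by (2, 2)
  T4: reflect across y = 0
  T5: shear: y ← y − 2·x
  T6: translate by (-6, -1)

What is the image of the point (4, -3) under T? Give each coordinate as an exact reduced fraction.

T(p) = (-59/5, 10)

T1 rotate counter-clockwise with cos θ = -3/5, sin θ = -4/5: (4, -3) → (-24/5, -7/5)
T2 translate by (-3, 0): (-24/5, -7/5) → (-39/5, -7/5)
T3 translate by (2, 2): (-39/5, -7/5) → (-29/5, 3/5)
T4 reflect across y = 0: (-29/5, 3/5) → (-29/5, -3/5)
T5 shear: y ← y − 2·x: (-29/5, -3/5) → (-29/5, 11)
T6 translate by (-6, -1): (-29/5, 11) → (-59/5, 10)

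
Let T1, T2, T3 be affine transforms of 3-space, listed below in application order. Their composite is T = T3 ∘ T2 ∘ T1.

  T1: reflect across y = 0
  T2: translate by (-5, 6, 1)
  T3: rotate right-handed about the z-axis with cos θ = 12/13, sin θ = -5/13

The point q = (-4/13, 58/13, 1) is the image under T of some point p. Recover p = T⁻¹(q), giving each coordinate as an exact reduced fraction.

p = (3, 2, 0)

T1 = [1 0 0 0; 0 -1 0 0; 0 0 1 0; 0 0 0 1]
T2·T1 = [1 0 0 -5; 0 -1 0 6; 0 0 1 1; 0 0 0 1]
T3·…·T1 = [12/13 -5/13 0 -30/13; -5/13 -12/13 0 97/13; 0 0 1 1; 0 0 0 1]
det M = -1; M⁻¹ = [12/13 -5/13 0 5; -5/13 -12/13 0 6; 0 0 1 -1; 0 0 0 1]
M⁻¹ · (-4/13, 58/13, 1)ᵀ = (3, 2, 0)ᵀ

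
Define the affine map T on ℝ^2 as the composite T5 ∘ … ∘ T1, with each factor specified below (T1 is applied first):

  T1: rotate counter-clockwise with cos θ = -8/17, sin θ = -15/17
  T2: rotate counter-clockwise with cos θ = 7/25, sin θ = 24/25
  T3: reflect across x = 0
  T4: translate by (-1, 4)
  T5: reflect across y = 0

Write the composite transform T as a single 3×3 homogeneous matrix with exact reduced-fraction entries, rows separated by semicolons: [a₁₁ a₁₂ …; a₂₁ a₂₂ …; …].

T1 = [-8/17 15/17 0; -15/17 -8/17 0; 0 0 1]
T2·T1 = [304/425 297/425 0; -297/425 304/425 0; 0 0 1]
T3·…·T1 = [-304/425 -297/425 0; -297/425 304/425 0; 0 0 1]
T4·…·T1 = [-304/425 -297/425 -1; -297/425 304/425 4; 0 0 1]
T5·…·T1 = [-304/425 -297/425 -1; 297/425 -304/425 -4; 0 0 1]

T = [-304/425 -297/425 -1; 297/425 -304/425 -4; 0 0 1]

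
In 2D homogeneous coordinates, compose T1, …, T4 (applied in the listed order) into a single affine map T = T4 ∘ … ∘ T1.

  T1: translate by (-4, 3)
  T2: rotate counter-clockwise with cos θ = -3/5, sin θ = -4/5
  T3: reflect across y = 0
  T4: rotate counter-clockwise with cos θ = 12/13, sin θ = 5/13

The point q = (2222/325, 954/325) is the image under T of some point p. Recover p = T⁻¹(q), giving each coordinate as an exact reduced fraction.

p = (-2/5, 3)

T1 = [1 0 -4; 0 1 3; 0 0 1]
T2·T1 = [-3/5 4/5 24/5; -4/5 -3/5 7/5; 0 0 1]
T3·…·T1 = [-3/5 4/5 24/5; 4/5 3/5 -7/5; 0 0 1]
T4·…·T1 = [-56/65 33/65 323/65; 33/65 56/65 36/65; 0 0 1]
det M = -1; M⁻¹ = [-56/65 33/65 4; 33/65 56/65 -3; 0 0 1]
M⁻¹ · (2222/325, 954/325)ᵀ = (-2/5, 3)ᵀ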